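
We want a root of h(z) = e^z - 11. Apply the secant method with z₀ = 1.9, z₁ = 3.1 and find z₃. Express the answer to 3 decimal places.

h(1.9) = -4.31411, h(3.1) = 11.19795
z₂ = 3.10000 − 11.19795·(3.10000 − 1.90000) / (11.19795 − (-4.31411)) = 3.10000 − (13.43754)/(15.51206) = 2.23374
h(2.23374) = -1.66533
z₃ = 2.23374 − (-1.66533)·(2.23374 − 3.10000) / (-1.66533 − 11.19795) = 2.23374 − (1.44261)/(-12.86328) = 2.34589

2.346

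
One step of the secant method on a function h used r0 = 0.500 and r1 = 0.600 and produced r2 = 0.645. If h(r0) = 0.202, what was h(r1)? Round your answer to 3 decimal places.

The secant line through (0.500, 0.202) and (0.600, h(r1)) crosses zero at r2 = 0.645.
So (0.500, 0.202), (0.600, h(r1)), (0.645, 0) are collinear:
h(r1) = 0.202 · (0.600 − 0.645) / (0.500 − 0.645) = 0.202 · (-0.04500)/(-0.14500) = 0.06269

0.063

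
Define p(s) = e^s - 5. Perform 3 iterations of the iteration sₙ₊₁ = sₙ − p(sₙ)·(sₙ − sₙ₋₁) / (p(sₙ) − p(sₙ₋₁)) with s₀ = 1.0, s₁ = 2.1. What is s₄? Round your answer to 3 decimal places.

p(1.0) = -2.28172, p(2.1) = 3.16617
s₂ = 2.10000 − 3.16617·(2.10000 − 1.00000) / (3.16617 − (-2.28172)) = 2.10000 − (3.48279)/(5.44789) = 1.46071
p(1.46071) = -0.69099
s₃ = 1.46071 − (-0.69099)·(1.46071 − 2.10000) / (-0.69099 − 3.16617) = 1.46071 − (0.44174)/(-3.85716) = 1.57523
p(1.57523) = -0.16813
s₄ = 1.57523 − (-0.16813)·(1.57523 − 1.46071) / (-0.16813 − (-0.69099)) = 1.57523 − (-0.01925)/(0.52286) = 1.61206

1.612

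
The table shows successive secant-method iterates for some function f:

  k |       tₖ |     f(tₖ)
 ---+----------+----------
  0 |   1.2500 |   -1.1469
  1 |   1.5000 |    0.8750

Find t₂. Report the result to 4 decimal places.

t₂ = 1.5000 − 0.8750·(1.5000 − 1.2500) / (0.8750 − (-1.1469))
   = 1.5000 − (0.218750)/(2.021900) = 1.391810

1.3918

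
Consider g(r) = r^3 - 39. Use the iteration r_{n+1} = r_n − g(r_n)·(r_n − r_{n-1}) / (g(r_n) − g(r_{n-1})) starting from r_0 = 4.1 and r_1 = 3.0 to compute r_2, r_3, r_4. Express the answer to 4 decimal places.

g(4.1) = 29.921000, g(3.0) = -12.000000
r_2 = 3.000000 − (-12.000000)·(3.000000 − 4.100000) / (-12.000000 − 29.921000) = 3.000000 − (13.200000)/(-41.921000) = 3.314878
g(3.314878) = -2.574742
r_3 = 3.314878 − (-2.574742)·(3.314878 − 3.000000) / (-2.574742 − (-12.000000)) = 3.314878 − (-0.810729)/(9.425258) = 3.400895
g(3.400895) = 0.335035
r_4 = 3.400895 − 0.335035·(3.400895 − 3.314878) / (0.335035 − (-2.574742)) = 3.400895 − (0.028819)/(2.909777) = 3.390991

3.3149, 3.4009, 3.3910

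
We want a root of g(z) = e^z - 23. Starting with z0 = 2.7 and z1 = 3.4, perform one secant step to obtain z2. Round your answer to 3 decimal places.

g(2.7) = -8.12027, g(3.4) = 6.96410
z2 = 3.40000 − 6.96410·(3.40000 − 2.70000) / (6.96410 − (-8.12027)) = 3.40000 − (4.87487)/(15.08437) = 3.07683

3.077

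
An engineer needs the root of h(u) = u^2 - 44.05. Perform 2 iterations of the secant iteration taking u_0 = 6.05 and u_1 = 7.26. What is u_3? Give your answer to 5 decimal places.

h(6.05) = -7.4475000, h(7.26) = 8.6576000
u_2 = 7.2600000 − 8.6576000·(7.2600000 − 6.0500000) / (8.6576000 − (-7.4475000)) = 7.2600000 − (10.4756960)/(16.1051000) = 6.6095417
h(6.6095417) = -0.3639585
u_3 = 6.6095417 − (-0.3639585)·(6.6095417 − 7.2600000) / (-0.3639585 − 8.6576000) = 6.6095417 − (0.2367399)/(-9.0215585) = 6.6357833

6.63578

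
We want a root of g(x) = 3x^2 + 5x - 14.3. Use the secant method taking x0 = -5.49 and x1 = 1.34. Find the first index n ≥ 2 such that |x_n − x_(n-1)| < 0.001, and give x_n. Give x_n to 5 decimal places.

n = 6, x_n = 1.50357

g(-5.49) = 48.6703000, g(1.34) = -2.2132000
x2 = 1.3400000 − (-2.2132000)·(6.8300000)/(-50.8835000) = 1.0429262;  |Δ| = 0.2970738
g(1.0429262) = -5.8222841
x3 = 1.0429262 − (-5.8222841)·(-0.2970738)/(-3.6090841) = 1.5221747;  |Δ| = 0.4792485
g(1.5221747) = 0.2619209
x4 = 1.5221747 − 0.2619209·(0.4792485)/(6.0842050) = 1.5015434;  |Δ| = 0.0206313
g(1.5015434) = -0.0283856
x5 = 1.5015434 − (-0.0283856)·(-0.0206313)/(-0.2903065) = 1.5035607;  |Δ| = 0.0020173
g(1.5035607) = -0.0001126
x6 = 1.5035607 − (-0.0001126)·(0.0020173)/(0.0282730) = 1.5035687;  |Δ| = 0.0000080
|x6 − x5| = 0.0000080 < 0.001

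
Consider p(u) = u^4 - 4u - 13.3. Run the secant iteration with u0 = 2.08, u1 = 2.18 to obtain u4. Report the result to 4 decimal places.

2.1647

p(2.08) = -2.902263, p(2.18) = 0.565306
u2 = 2.180000 − 0.565306·(2.180000 − 2.080000) / (0.565306 − (-2.902263)) = 2.180000 − (0.056531)/(3.467569) = 2.163697
p(2.163697) = -0.037540
u3 = 2.163697 − (-0.037540)·(2.163697 − 2.180000) / (-0.037540 − 0.565306) = 2.163697 − (0.000612)/(-0.602846) = 2.164713
p(2.164713) = -0.000438
u4 = 2.164713 − (-0.000438)·(2.164713 − 2.163697) / (-0.000438 − (-0.037540)) = 2.164713 − (0.000000)/(0.037102) = 2.164725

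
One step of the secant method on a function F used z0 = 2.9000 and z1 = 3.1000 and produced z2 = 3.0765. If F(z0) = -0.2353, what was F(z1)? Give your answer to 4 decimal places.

0.0313

The secant line through (2.9000, -0.2353) and (3.1000, F(z1)) crosses zero at z2 = 3.0765.
So (2.9000, -0.2353), (3.1000, F(z1)), (3.0765, 0) are collinear:
F(z1) = -0.2353 · (3.1000 − 3.0765) / (2.9000 − 3.0765) = -0.2353 · (0.023500)/(-0.176500) = 0.031329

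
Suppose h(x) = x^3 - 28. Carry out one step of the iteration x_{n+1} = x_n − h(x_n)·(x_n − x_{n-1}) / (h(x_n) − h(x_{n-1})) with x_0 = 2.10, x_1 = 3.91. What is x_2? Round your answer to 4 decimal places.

2.7714

h(2.10) = -18.739000, h(3.91) = 31.776471
x_2 = 3.910000 − 31.776471·(3.910000 − 2.100000) / (31.776471 − (-18.739000)) = 3.910000 − (57.515413)/(50.515471) = 2.771430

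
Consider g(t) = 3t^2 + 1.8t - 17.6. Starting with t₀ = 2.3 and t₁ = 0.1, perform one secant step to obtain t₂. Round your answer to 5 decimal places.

2.03222

g(2.3) = 2.4100000, g(0.1) = -17.3900000
t₂ = 0.1000000 − (-17.3900000)·(0.1000000 − 2.3000000) / (-17.3900000 − 2.4100000) = 0.1000000 − (38.2580000)/(-19.8000000) = 2.0322222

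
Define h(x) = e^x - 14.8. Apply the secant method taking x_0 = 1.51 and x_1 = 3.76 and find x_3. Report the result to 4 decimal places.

2.4223

h(1.51) = -10.273269, h(3.76) = 28.148426
x_2 = 3.760000 − 28.148426·(3.760000 − 1.510000) / (28.148426 − (-10.273269)) = 3.760000 − (63.333958)/(38.421695) = 2.111609
h(2.111609) = -6.538473
x_3 = 2.111609 − (-6.538473)·(2.111609 − 3.760000) / (-6.538473 − 28.148426) = 2.111609 − (10.777957)/(-34.686899) = 2.422331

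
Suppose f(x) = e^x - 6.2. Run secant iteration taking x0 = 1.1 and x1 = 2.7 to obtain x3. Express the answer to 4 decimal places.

1.7106

f(1.1) = -3.195834, f(2.7) = 8.679732
x2 = 2.700000 − 8.679732·(2.700000 − 1.100000) / (8.679732 − (-3.195834)) = 2.700000 − (13.887571)/(11.875566) = 1.530576
f(1.530576) = -1.579162
x3 = 1.530576 − (-1.579162)·(1.530576 − 2.700000) / (-1.579162 − 8.679732) = 1.530576 − (1.846710)/(-10.258894) = 1.710587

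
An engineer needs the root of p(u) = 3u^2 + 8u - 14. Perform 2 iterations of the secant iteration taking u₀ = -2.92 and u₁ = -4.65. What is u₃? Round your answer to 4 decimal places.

p(-2.92) = -11.780800, p(-4.65) = 13.667500
u₂ = -4.650000 − 13.667500·(-4.650000 − (-2.920000)) / (13.667500 − (-11.780800)) = -4.650000 − (-23.644775)/(25.448300) = -3.720870
p(-3.720870) = -2.232337
u₃ = -3.720870 − (-2.232337)·(-3.720870 − (-4.650000)) / (-2.232337 − 13.667500) = -3.720870 − (-2.074131)/(-15.899837) = -3.851320

-3.8513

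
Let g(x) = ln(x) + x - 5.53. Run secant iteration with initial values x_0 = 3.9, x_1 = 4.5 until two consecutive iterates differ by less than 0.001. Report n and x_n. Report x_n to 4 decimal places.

g(3.9) = -0.269023, g(4.5) = 0.474077
x_2 = 4.500000 − 0.474077·(0.600000)/(0.743101) = 4.117217;  |Δ| = 0.382783
g(4.117217) = 0.002394
x_3 = 4.117217 − 0.002394·(-0.382783)/(-0.471683) = 4.115274;  |Δ| = 0.001943
g(4.115274) = -0.000021
x_4 = 4.115274 − (-0.000021)·(-0.001943)/(-0.002415) = 4.115291;  |Δ| = 0.000017
|x_4 − x_3| = 0.000017 < 0.001

n = 4, x_n = 4.1153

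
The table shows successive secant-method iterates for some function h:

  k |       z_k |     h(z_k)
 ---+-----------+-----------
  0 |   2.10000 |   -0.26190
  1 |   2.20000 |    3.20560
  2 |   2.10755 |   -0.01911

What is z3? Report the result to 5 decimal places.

2.10810

z3 = 2.10755 − (-0.01911)·(2.10755 − 2.20000) / (-0.01911 − 3.20560)
   = 2.10755 − (0.0017667)/(-3.2247100) = 2.1080979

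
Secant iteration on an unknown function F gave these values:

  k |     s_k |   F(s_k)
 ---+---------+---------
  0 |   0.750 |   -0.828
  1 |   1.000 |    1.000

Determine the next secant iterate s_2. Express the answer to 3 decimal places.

s_2 = 1.000 − 1.000·(1.000 − 0.750) / (1.000 − (-0.828))
   = 1.000 − (0.25000)/(1.82800) = 0.86324

0.863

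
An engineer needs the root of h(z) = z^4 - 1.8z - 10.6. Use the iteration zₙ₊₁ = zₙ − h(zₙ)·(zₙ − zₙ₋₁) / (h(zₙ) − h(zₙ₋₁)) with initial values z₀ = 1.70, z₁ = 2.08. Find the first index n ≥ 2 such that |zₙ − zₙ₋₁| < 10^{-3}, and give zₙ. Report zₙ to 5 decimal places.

n = 5, zₙ = 1.93734

h(1.70) = -5.3079000, h(2.08) = 4.3737370
z₂ = 2.0800000 − 4.3737370·(0.3800000)/(9.6816370) = 1.9083327;  |Δ| = 0.1716673
h(1.9083327) = -0.7727734
z₃ = 1.9083327 − (-0.7727734)·(-0.1716673)/(-5.1465104) = 1.9341094;  |Δ| = 0.0257767
h(1.9341094) = -0.0879678
z₄ = 1.9341094 − (-0.0879678)·(0.0257767)/(0.6848056) = 1.9374206;  |Δ| = 0.0033112
h(1.9374206) = 0.0021451
z₅ = 1.9374206 − 0.0021451·(0.0033112)/(0.0901128) = 1.9373418;  |Δ| = 0.0000788
|z₅ − z₄| = 0.0000788 < 10^{-3}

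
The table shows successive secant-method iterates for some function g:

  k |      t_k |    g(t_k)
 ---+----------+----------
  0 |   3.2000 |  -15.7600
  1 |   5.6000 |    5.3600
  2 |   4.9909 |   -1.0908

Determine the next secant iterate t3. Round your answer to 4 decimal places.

5.0939

t3 = 4.9909 − (-1.0908)·(4.9909 − 5.6000) / (-1.0908 − 5.3600)
   = 4.9909 − (0.664406)/(-6.450800) = 5.093896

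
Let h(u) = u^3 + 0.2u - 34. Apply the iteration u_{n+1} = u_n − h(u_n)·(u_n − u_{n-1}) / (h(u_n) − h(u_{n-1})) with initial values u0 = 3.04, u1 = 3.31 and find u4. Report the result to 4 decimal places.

3.2190

h(3.04) = -5.297536, h(3.31) = 2.926691
u2 = 3.310000 − 2.926691·(3.310000 − 3.040000) / (2.926691 − (-5.297536)) = 3.310000 − (0.790207)/(8.224227) = 3.213917
h(3.213917) = -0.159817
u3 = 3.213917 − (-0.159817)·(3.213917 − 3.310000) / (-0.159817 − 2.926691) = 3.213917 − (0.015356)/(-3.086508) = 3.218892
h(3.218892) = -0.004416
u4 = 3.218892 − (-0.004416)·(3.218892 − 3.213917) / (-0.004416 − (-0.159817)) = 3.218892 − (-0.000022)/(0.155401) = 3.219034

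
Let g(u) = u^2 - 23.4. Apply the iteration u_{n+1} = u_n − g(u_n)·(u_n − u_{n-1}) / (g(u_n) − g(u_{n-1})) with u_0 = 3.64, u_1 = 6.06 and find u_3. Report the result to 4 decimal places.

4.8202

g(3.64) = -10.150400, g(6.06) = 13.323600
u_2 = 6.060000 − 13.323600·(6.060000 − 3.640000) / (13.323600 − (-10.150400)) = 6.060000 − (32.243112)/(23.474000) = 4.686433
g(4.686433) = -1.437346
u_3 = 4.686433 − (-1.437346)·(4.686433 − 6.060000) / (-1.437346 − 13.323600) = 4.686433 − (1.974291)/(-14.760946) = 4.820184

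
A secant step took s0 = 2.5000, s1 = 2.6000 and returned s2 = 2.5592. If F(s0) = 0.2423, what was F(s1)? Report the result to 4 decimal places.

-0.1670

The secant line through (2.5000, 0.2423) and (2.6000, F(s1)) crosses zero at s2 = 2.5592.
So (2.5000, 0.2423), (2.6000, F(s1)), (2.5592, 0) are collinear:
F(s1) = 0.2423 · (2.6000 − 2.5592) / (2.5000 − 2.5592) = 0.2423 · (0.040800)/(-0.059200) = -0.166991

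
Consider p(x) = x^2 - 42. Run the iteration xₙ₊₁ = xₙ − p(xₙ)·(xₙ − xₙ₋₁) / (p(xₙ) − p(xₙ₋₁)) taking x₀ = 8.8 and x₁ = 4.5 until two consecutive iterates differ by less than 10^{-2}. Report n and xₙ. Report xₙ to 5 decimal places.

n = 5, xₙ = 6.48073

p(8.8) = 35.4400000, p(4.5) = -21.7500000
x₂ = 4.5000000 − (-21.7500000)·(-4.3000000)/(-57.1900000) = 6.1353383;  |Δ| = 1.6353383
p(6.1353383) = -4.3576234
x₃ = 6.1353383 − (-4.3576234)·(1.6353383)/(17.3923766) = 6.5450689;  |Δ| = 0.4097306
p(6.5450689) = 0.8379273
x₄ = 6.5450689 − 0.8379273·(0.4097306)/(5.1955507) = 6.4789885;  |Δ| = 0.0660805
p(6.4789885) = -0.0227086
x₅ = 6.4789885 − (-0.0227086)·(-0.0660805)/(-0.8606358) = 6.4807320;  |Δ| = 0.0017436
|x₅ − x₄| = 0.0017436 < 10^{-2}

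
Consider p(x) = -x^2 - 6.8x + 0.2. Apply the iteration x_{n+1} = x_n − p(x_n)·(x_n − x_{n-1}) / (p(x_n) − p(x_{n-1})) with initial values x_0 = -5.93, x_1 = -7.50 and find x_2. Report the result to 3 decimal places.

p(-5.93) = 5.35910, p(-7.50) = -5.05000
x_2 = -7.50000 − (-5.05000)·(-7.50000 − (-5.93000)) / (-5.05000 − 5.35910) = -7.50000 − (7.92850)/(-10.40910) = -6.73831

-6.738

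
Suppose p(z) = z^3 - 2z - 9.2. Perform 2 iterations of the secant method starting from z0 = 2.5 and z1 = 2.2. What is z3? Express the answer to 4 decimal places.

p(2.5) = 1.425000, p(2.2) = -2.952000
z2 = 2.200000 − (-2.952000)·(2.200000 − 2.500000) / (-2.952000 − 1.425000) = 2.200000 − (0.885600)/(-4.377000) = 2.402330
p(2.402330) = -0.140353
z3 = 2.402330 − (-0.140353)·(2.402330 − 2.200000) / (-0.140353 − (-2.952000)) = 2.402330 − (-0.028398)/(2.811647) = 2.412430

2.4124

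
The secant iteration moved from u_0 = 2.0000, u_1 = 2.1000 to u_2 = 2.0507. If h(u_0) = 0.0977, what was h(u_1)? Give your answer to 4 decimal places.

The secant line through (2.0000, 0.0977) and (2.1000, h(u_1)) crosses zero at u_2 = 2.0507.
So (2.0000, 0.0977), (2.1000, h(u_1)), (2.0507, 0) are collinear:
h(u_1) = 0.0977 · (2.1000 − 2.0507) / (2.0000 − 2.0507) = 0.0977 · (0.049300)/(-0.050700) = -0.095002

-0.0950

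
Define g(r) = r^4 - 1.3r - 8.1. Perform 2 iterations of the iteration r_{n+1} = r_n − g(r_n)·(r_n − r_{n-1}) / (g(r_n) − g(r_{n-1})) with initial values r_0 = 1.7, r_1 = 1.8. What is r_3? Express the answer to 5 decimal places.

1.79738

g(1.7) = -1.9579000, g(1.8) = 0.0576000
r_2 = 1.8000000 − 0.0576000·(1.8000000 − 1.7000000) / (0.0576000 − (-1.9579000)) = 1.8000000 − (0.0057600)/(2.0155000) = 1.7971421
g(1.7971421) = -0.0051942
r_3 = 1.7971421 − (-0.0051942)·(1.7971421 − 1.8000000) / (-0.0051942 − 0.0576000) = 1.7971421 − (0.0000148)/(-0.0627942) = 1.7973785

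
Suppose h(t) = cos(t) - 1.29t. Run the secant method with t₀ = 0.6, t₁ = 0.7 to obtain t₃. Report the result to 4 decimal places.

h(0.6) = 0.051336, h(0.7) = -0.138158
t₂ = 0.700000 − (-0.138158)·(0.700000 − 0.600000) / (-0.138158 − 0.051336) = 0.700000 − (-0.013816)/(-0.189493) = 0.627091
h(0.627091) = 0.000791
t₃ = 0.627091 − 0.000791·(0.627091 − 0.700000) / (0.000791 − (-0.138158)) = 0.627091 − (-0.000058)/(0.138948) = 0.627506

0.6275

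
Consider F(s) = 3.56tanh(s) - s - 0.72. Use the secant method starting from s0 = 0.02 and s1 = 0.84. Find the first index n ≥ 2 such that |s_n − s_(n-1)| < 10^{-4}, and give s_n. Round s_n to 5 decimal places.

n = 6, s_n = 0.29246

F(0.02) = -0.6688095, F(0.84) = 0.8814803
s2 = 0.8400000 − 0.8814803·(0.8200000)/(1.5502898) = 0.3737557;  |Δ| = 0.4662443
F(0.3737557) = 0.1781340
s3 = 0.3737557 − 0.1781340·(-0.4662443)/(-0.7033463) = 0.2556716;  |Δ| = 0.1180840
F(0.2556716) = -0.0848079
s4 = 0.2556716 − (-0.0848079)·(-0.1180840)/(-0.2629419) = 0.2937578;  |Δ| = 0.0380862
F(0.2937578) = 0.0029420
s5 = 0.2937578 − 0.0029420·(0.0380862)/(0.0877499) = 0.2924809;  |Δ| = 0.0012769
F(0.2924809) = 0.0000423
s6 = 0.2924809 − 0.0000423·(-0.0012769)/(-0.0028997) = 0.2924623;  |Δ| = 0.0000186
|s6 − s5| = 0.0000186 < 10^{-4}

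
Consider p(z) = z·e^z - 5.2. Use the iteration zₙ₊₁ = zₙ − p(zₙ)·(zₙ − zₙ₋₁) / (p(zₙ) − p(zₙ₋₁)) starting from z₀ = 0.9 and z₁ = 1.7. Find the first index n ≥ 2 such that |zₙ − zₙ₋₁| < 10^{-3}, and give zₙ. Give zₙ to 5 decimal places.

n = 6, zₙ = 1.34917

p(0.9) = -2.9863572, p(1.7) = 4.1057106
z₂ = 1.7000000 − 4.1057106·(0.8000000)/(7.0920678) = 1.2368673;  |Δ| = 0.4631327
p(1.2368673) = -0.9392333
z₃ = 1.2368673 − (-0.9392333)·(-0.4631327)/(-5.0449439) = 1.3230902;  |Δ| = 0.0862229
p(1.3230902) = -0.2317868
z₄ = 1.3230902 − (-0.2317868)·(0.0862229)/(0.7074465) = 1.3513401;  |Δ| = 0.0282500
p(1.3513401) = 0.0196845
z₅ = 1.3513401 − 0.0196845·(0.0282500)/(0.2514713) = 1.3491288;  |Δ| = 0.0022113
p(1.3491288) = -0.0003678
z₆ = 1.3491288 − (-0.0003678)·(-0.0022113)/(-0.0200523) = 1.3491694;  |Δ| = 0.0000406
|z₆ − z₅| = 0.0000406 < 10^{-3}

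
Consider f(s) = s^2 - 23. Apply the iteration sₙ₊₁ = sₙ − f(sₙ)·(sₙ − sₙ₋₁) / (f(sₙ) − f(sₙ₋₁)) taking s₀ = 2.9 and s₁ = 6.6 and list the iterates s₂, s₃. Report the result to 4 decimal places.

4.4358, 4.7370

f(2.9) = -14.590000, f(6.6) = 20.560000
s₂ = 6.600000 − 20.560000·(6.600000 − 2.900000) / (20.560000 − (-14.590000)) = 6.600000 − (76.072000)/(35.150000) = 4.435789
f(4.435789) = -3.323772
s₃ = 4.435789 − (-3.323772)·(4.435789 − 6.600000) / (-3.323772 − 20.560000) = 4.435789 − (7.193342)/(-23.883772) = 4.736971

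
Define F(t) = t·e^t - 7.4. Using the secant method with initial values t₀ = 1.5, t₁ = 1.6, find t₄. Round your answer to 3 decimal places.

F(1.5) = -0.67747, F(1.6) = 0.52485
t₂ = 1.60000 − 0.52485·(1.60000 − 1.50000) / (0.52485 − (-0.67747)) = 1.60000 − (0.05249)/(1.20232) = 1.55635
F(1.55635) = -0.02063
t₃ = 1.55635 − (-0.02063)·(1.55635 − 1.60000) / (-0.02063 − 0.52485) = 1.55635 − (0.00090)/(-0.54548) = 1.55800
F(1.55800) = -0.00060
t₄ = 1.55800 − (-0.00060)·(1.55800 − 1.55635) / (-0.00060 − (-0.02063)) = 1.55800 − (0.00000)/(0.02004) = 1.55805

1.558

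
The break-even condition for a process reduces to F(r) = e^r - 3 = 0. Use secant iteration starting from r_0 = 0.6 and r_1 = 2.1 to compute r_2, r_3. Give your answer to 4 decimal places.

0.8785, 1.0042

F(0.6) = -1.177881, F(2.1) = 5.166170
r_2 = 2.100000 − 5.166170·(2.100000 − 0.600000) / (5.166170 − (-1.177881)) = 2.100000 − (7.749255)/(6.344051) = 0.878501
F(0.878501) = -0.592713
r_3 = 0.878501 − (-0.592713)·(0.878501 − 2.100000) / (-0.592713 − 5.166170) = 0.878501 − (0.723998)/(-5.758882) = 1.004219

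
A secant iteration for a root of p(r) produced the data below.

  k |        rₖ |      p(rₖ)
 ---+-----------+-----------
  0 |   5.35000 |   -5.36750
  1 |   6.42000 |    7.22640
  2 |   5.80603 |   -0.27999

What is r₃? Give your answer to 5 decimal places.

r₃ = 5.80603 − (-0.27999)·(5.80603 − 6.42000) / (-0.27999 − 7.22640)
   = 5.80603 − (0.1719055)/(-7.5063900) = 5.8289312

5.82893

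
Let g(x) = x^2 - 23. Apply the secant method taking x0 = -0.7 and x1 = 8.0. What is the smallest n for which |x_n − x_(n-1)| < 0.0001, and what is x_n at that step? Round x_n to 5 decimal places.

g(-0.7) = -22.5100000, g(8.0) = 41.0000000
x2 = 8.0000000 − 41.0000000·(8.7000000)/(63.5100000) = 2.3835616;  |Δ| = 5.6164384
g(2.3835616) = -17.3186339
x3 = 2.3835616 − (-17.3186339)·(-5.6164384)/(-58.3186339) = 4.0514512;  |Δ| = 1.6678895
g(4.0514512) = -6.5857433
x4 = 4.0514512 − (-6.5857433)·(1.6678895)/(10.7328906) = 5.0748747;  |Δ| = 1.0234235
g(5.0748747) = 2.7543530
x5 = 5.0748747 − 2.7543530·(1.0234235)/(9.3400962) = 4.7730716;  |Δ| = 0.3018030
g(4.7730716) = -0.2177872
x6 = 4.7730716 − (-0.2177872)·(-0.3018030)/(-2.9721402) = 4.7951866;  |Δ| = 0.0221150
g(4.7951866) = -0.0061853
x7 = 4.7951866 − (-0.0061853)·(0.0221150)/(0.2116019) = 4.7958331;  |Δ| = 0.0006464
g(4.7958331) = 0.0000147
x8 = 4.7958331 − 0.0000147·(0.0006464)/(0.0062000) = 4.7958315;  |Δ| = 0.0000015
|x8 − x7| = 0.0000015 < 0.0001

n = 8, x_n = 4.79583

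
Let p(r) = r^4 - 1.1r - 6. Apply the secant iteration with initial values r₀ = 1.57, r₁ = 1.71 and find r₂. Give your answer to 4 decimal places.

1.6696

p(1.57) = -1.651268, p(1.71) = 0.669361
r₂ = 1.710000 − 0.669361·(1.710000 − 1.570000) / (0.669361 − (-1.651268)) = 1.710000 − (0.093711)/(2.320629) = 1.669618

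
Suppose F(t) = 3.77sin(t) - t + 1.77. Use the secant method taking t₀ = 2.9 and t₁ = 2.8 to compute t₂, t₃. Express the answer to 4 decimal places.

2.8505, 2.8508

F(2.9) = -0.228030, F(2.8) = 0.232905
t₂ = 2.800000 − 0.232905·(2.800000 − 2.900000) / (0.232905 − (-0.228030)) = 2.800000 − (-0.023291)/(0.460935) = 2.850529
F(2.850529) = 0.001354
t₃ = 2.850529 − 0.001354·(2.850529 − 2.800000) / (0.001354 − 0.232905) = 2.850529 − (0.000068)/(-0.231552) = 2.850824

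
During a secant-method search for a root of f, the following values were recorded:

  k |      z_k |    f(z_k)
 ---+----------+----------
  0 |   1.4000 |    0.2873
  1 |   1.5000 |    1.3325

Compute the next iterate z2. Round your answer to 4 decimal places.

1.3725

z2 = 1.5000 − 1.3325·(1.5000 − 1.4000) / (1.3325 − 0.2873)
   = 1.5000 − (0.133250)/(1.045200) = 1.372512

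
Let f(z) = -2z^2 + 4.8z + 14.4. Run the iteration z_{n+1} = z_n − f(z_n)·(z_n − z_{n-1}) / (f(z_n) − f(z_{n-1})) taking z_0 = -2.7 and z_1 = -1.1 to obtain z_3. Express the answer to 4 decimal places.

f(-2.7) = -13.140000, f(-1.1) = 6.700000
z_2 = -1.100000 − 6.700000·(-1.100000 − (-2.700000)) / (6.700000 − (-13.140000)) = -1.100000 − (10.720000)/(19.840000) = -1.640323
f(-1.640323) = 1.145135
z_3 = -1.640323 − 1.145135·(-1.640323 − (-1.100000)) / (1.145135 − 6.700000) = -1.640323 − (-0.618742)/(-5.554865) = -1.751710

-1.7517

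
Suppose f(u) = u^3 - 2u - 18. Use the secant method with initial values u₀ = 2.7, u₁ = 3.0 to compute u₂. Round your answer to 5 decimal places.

f(2.7) = -3.7170000, f(3.0) = 3.0000000
u₂ = 3.0000000 − 3.0000000·(3.0000000 − 2.7000000) / (3.0000000 − (-3.7170000)) = 3.0000000 − (0.9000000)/(6.7170000) = 2.8660116

2.86601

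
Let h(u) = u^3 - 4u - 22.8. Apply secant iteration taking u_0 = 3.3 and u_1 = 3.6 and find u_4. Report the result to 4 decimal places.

h(3.3) = -0.063000, h(3.6) = 9.456000
u_2 = 3.600000 − 9.456000·(3.600000 − 3.300000) / (9.456000 − (-0.063000)) = 3.600000 − (2.836800)/(9.519000) = 3.301986
h(3.301986) = -0.006037
u_3 = 3.301986 − (-0.006037)·(3.301986 − 3.600000) / (-0.006037 − 9.456000) = 3.301986 − (0.001799)/(-9.462037) = 3.302176
h(3.302176) = -0.000578
u_4 = 3.302176 − (-0.000578)·(3.302176 − 3.301986) / (-0.000578 − (-0.006037)) = 3.302176 − (0.000000)/(0.005459) = 3.302196

3.3022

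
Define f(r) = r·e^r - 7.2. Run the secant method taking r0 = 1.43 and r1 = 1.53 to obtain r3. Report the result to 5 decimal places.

1.54139

f(1.43) = -1.2244602, f(1.53) = -0.1341895
r2 = 1.5300000 − (-0.1341895)·(1.5300000 − 1.4300000) / (-0.1341895 − (-1.2244602)) = 1.5300000 − (-0.0134189)/(1.0902707) = 1.5423079
f(1.5423079) = 0.0108572
r3 = 1.5423079 − 0.0108572·(1.5423079 − 1.5300000) / (0.0108572 − (-0.1341895)) = 1.5423079 − (0.0001336)/(0.1450467) = 1.5413866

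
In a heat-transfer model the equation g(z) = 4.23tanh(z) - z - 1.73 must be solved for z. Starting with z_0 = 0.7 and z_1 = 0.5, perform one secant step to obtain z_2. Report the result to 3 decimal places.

0.637

g(0.7) = 0.12648, g(0.5) = -0.27524
z_2 = 0.50000 − (-0.27524)·(0.50000 − 0.70000) / (-0.27524 − 0.12648) = 0.50000 − (0.05505)/(-0.40172) = 0.63703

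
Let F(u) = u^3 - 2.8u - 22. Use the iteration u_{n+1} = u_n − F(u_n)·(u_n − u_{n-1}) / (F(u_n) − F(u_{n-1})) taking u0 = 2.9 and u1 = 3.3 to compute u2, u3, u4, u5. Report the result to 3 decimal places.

F(2.9) = -5.73100, F(3.3) = 4.69700
u2 = 3.30000 − 4.69700·(3.30000 − 2.90000) / (4.69700 − (-5.73100)) = 3.30000 − (1.87880)/(10.42800) = 3.11983
F(3.11983) = -0.36913
u3 = 3.11983 − (-0.36913)·(3.11983 − 3.30000) / (-0.36913 − 4.69700) = 3.11983 − (0.06651)/(-5.06613) = 3.13296
F(3.13296) = -0.02095
u4 = 3.13296 − (-0.02095)·(3.13296 − 3.11983) / (-0.02095 − (-0.36913)) = 3.13296 − (-0.00027)/(0.34818) = 3.13375
F(3.13375) = 0.00010
u5 = 3.13375 − 0.00010·(3.13375 − 3.13296) / (0.00010 − (-0.02095)) = 3.13375 − (0.00000)/(0.02105) = 3.13374

3.120, 3.133, 3.134, 3.134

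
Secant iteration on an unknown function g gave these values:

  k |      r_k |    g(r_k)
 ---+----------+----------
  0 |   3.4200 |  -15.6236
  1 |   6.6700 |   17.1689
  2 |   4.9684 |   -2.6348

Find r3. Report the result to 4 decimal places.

r3 = 4.9684 − (-2.6348)·(4.9684 − 6.6700) / (-2.6348 − 17.1689)
   = 4.9684 − (4.483376)/(-19.803700) = 5.194791

5.1948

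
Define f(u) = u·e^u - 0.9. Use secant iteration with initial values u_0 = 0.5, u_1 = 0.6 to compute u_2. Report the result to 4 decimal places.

0.5281

f(0.5) = -0.075639, f(0.6) = 0.193271
u_2 = 0.600000 − 0.193271·(0.600000 − 0.500000) / (0.193271 − (-0.075639)) = 0.600000 − (0.019327)/(0.268911) = 0.528128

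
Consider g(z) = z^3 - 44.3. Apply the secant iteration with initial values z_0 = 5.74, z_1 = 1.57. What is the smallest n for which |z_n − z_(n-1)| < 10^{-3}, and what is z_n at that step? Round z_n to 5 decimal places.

n = 8, z_n = 3.53835

g(5.74) = 144.8192240, g(1.57) = -40.4301070
z_2 = 1.5700000 − (-40.4301070)·(-4.1700000)/(-185.2493310) = 2.4800899;  |Δ| = 0.9100899
g(2.4800899) = -29.0453491
z_3 = 2.4800899 − (-29.0453491)·(0.9100899)/(11.3847579) = 4.8019556;  |Δ| = 2.3218657
g(4.8019556) = 66.4272269
z_4 = 4.8019556 − 66.4272269·(2.3218657)/(95.4725760) = 3.1864645;  |Δ| = 1.6154911
g(3.1864645) = -11.9460549
z_5 = 3.1864645 − (-11.9460549)·(-1.6154911)/(-78.3732818) = 3.4327059;  |Δ| = 0.2462414
g(3.4327059) = -3.8508149
z_6 = 3.4327059 − (-3.8508149)·(0.2462414)/(8.0952400) = 3.5498401;  |Δ| = 0.1171343
g(3.5498401) = 0.4328311
z_7 = 3.5498401 − 0.4328311·(0.1171343)/(4.2836460) = 3.5380046;  |Δ| = 0.0118356
g(3.5380046) = -0.0131114
z_8 = 3.5380046 − (-0.0131114)·(-0.0118356)/(-0.4459426) = 3.5383526;  |Δ| = 0.0003480
|z_8 − z_7| = 0.0003480 < 10^{-3}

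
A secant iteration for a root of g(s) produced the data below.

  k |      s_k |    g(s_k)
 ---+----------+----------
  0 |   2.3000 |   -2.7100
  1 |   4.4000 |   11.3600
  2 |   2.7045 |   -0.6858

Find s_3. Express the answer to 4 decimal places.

2.8010

s_3 = 2.7045 − (-0.6858)·(2.7045 − 4.4000) / (-0.6858 − 11.3600)
   = 2.7045 − (1.162774)/(-12.045800) = 2.801029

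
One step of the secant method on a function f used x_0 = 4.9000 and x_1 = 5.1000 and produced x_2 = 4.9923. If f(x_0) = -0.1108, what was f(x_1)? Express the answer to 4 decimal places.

0.1293

The secant line through (4.9000, -0.1108) and (5.1000, f(x_1)) crosses zero at x_2 = 4.9923.
So (4.9000, -0.1108), (5.1000, f(x_1)), (4.9923, 0) are collinear:
f(x_1) = -0.1108 · (5.1000 − 4.9923) / (4.9000 − 4.9923) = -0.1108 · (0.107700)/(-0.092300) = 0.129287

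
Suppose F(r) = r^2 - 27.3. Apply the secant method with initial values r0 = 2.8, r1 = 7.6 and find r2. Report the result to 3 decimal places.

F(2.8) = -19.46000, F(7.6) = 30.46000
r2 = 7.60000 − 30.46000·(7.60000 − 2.80000) / (30.46000 − (-19.46000)) = 7.60000 − (146.20800)/(49.92000) = 4.67115

4.671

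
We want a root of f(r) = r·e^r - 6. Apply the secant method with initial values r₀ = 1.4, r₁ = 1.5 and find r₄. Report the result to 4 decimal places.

1.4324

f(1.4) = -0.322720, f(1.5) = 0.722534
r₂ = 1.500000 − 0.722534·(1.500000 − 1.400000) / (0.722534 − (-0.322720)) = 1.500000 − (0.072253)/(1.045254) = 1.430875
f(1.430875) = -0.015572
r₃ = 1.430875 − (-0.015572)·(1.430875 − 1.500000) / (-0.015572 − 0.722534) = 1.430875 − (0.001076)/(-0.738105) = 1.432333
f(1.432333) = -0.000730
r₄ = 1.432333 − (-0.000730)·(1.432333 − 1.430875) / (-0.000730 − (-0.015572)) = 1.432333 − (-0.000001)/(0.014842) = 1.432405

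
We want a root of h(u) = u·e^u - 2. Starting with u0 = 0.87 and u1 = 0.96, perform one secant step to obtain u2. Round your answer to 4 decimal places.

h(0.87) = 0.076612, h(0.96) = 0.507229
u2 = 0.960000 − 0.507229·(0.960000 − 0.870000) / (0.507229 − 0.076612) = 0.960000 − (0.045651)/(0.430616) = 0.853988

0.8540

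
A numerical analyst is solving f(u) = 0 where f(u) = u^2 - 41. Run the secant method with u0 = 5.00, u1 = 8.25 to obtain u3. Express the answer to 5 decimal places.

6.37814

f(5.00) = -16.0000000, f(8.25) = 27.0625000
u2 = 8.2500000 − 27.0625000·(8.2500000 − 5.0000000) / (27.0625000 − (-16.0000000)) = 8.2500000 − (87.9531250)/(43.0625000) = 6.2075472
f(6.2075472) = -2.4663581
u3 = 6.2075472 − (-2.4663581)·(6.2075472 − 8.2500000) / (-2.4663581 − 27.0625000) = 6.2075472 − (5.0374202)/(-29.5288581) = 6.3781403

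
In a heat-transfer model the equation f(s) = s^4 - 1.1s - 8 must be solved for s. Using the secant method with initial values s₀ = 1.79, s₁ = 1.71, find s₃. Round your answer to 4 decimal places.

1.7763

f(1.79) = 0.297257, f(1.71) = -1.330639
s₂ = 1.710000 − (-1.330639)·(1.710000 − 1.790000) / (-1.330639 − 0.297257) = 1.710000 − (0.106451)/(-1.627896) = 1.775392
f(1.775392) = -0.017725
s₃ = 1.775392 − (-0.017725)·(1.775392 − 1.710000) / (-0.017725 − (-1.330639)) = 1.775392 − (-0.001159)/(1.312914) = 1.776275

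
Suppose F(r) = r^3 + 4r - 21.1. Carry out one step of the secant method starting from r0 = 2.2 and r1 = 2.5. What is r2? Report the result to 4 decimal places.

2.2802

F(2.2) = -1.652000, F(2.5) = 4.525000
r2 = 2.500000 − 4.525000·(2.500000 − 2.200000) / (4.525000 − (-1.652000)) = 2.500000 − (1.357500)/(6.177000) = 2.280233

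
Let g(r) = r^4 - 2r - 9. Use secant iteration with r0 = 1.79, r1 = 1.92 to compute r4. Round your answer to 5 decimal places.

1.89080

g(1.79) = -2.3137432, g(1.92) = 0.7495450
r2 = 1.9200000 − 0.7495450·(1.9200000 − 1.7900000) / (0.7495450 − (-2.3137432)) = 1.9200000 − (0.0974408)/(3.0632881) = 1.8881908
g(1.8881908) = -0.0652715
r3 = 1.8881908 − (-0.0652715)·(1.8881908 − 1.9200000) / (-0.0652715 − 0.7495450) = 1.8881908 − (0.0020762)/(-0.8148164) = 1.8907389
g(1.8907389) = -0.0016144
r4 = 1.8907389 − (-0.0016144)·(1.8907389 − 1.8881908) / (-0.0016144 − (-0.0652715)) = 1.8907389 − (-0.0000041)/(0.0636571) = 1.8908035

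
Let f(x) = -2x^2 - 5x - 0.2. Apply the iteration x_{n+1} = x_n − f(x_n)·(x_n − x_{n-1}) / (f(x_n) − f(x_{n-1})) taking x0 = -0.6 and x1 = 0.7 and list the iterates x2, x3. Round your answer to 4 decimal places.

-0.2000, -0.0800

f(-0.6) = 2.080000, f(0.7) = -4.680000
x2 = 0.700000 − (-4.680000)·(0.700000 − (-0.600000)) / (-4.680000 − 2.080000) = 0.700000 − (-6.084000)/(-6.760000) = -0.200000
f(-0.200000) = 0.720000
x3 = -0.200000 − 0.720000·(-0.200000 − 0.700000) / (0.720000 − (-4.680000)) = -0.200000 − (-0.648000)/(5.400000) = -0.080000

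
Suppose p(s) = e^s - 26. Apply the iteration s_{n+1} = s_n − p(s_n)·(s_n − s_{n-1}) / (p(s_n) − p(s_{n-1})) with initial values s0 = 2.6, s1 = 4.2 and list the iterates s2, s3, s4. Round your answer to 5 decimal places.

p(2.6) = -12.5362620, p(4.2) = 40.6863310
s2 = 4.2000000 − 40.6863310·(4.2000000 − 2.6000000) / (40.6863310 − (-12.5362620)) = 4.2000000 − (65.0981297)/(53.2225930) = 2.9768704
p(2.9768704) = -6.3737023
s3 = 2.9768704 − (-6.3737023)·(2.9768704 − 4.2000000) / (-6.3737023 − 40.6863310) = 2.9768704 − (7.7958641)/(-47.0600334) = 3.1425282
p(3.1425282) = -2.8376472
s4 = 3.1425282 − (-2.8376472)·(3.1425282 − 2.9768704) / (-2.8376472 − (-6.3737023)) = 3.1425282 − (-0.4700785)/(3.5360551) = 3.2754669

2.97687, 3.14253, 3.27547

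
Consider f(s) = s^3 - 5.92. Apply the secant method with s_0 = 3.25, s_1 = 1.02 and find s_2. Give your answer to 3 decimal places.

f(3.25) = 28.40812, f(1.02) = -4.85879
s_2 = 1.02000 − (-4.85879)·(1.02000 − 3.25000) / (-4.85879 − 28.40812) = 1.02000 − (10.83511)/(-33.26692) = 1.34570

1.346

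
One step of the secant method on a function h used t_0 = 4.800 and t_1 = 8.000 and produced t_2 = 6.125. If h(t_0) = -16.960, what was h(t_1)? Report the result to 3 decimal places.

24.000

The secant line through (4.800, -16.960) and (8.000, h(t_1)) crosses zero at t_2 = 6.125.
So (4.800, -16.960), (8.000, h(t_1)), (6.125, 0) are collinear:
h(t_1) = -16.960 · (8.000 − 6.125) / (4.800 − 6.125) = -16.960 · (1.87500)/(-1.32500) = 24.00000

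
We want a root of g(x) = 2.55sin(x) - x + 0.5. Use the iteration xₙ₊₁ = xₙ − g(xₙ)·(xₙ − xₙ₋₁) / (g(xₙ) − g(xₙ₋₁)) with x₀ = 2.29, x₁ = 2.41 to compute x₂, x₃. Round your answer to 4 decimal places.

g(2.29) = 0.128443, g(2.41) = -0.206458
x₂ = 2.410000 − (-0.206458)·(2.410000 − 2.290000) / (-0.206458 − 0.128443) = 2.410000 − (-0.024775)/(-0.334901) = 2.336023
g(2.336023) = 0.003102
x₃ = 2.336023 − 0.003102·(2.336023 − 2.410000) / (0.003102 − (-0.206458)) = 2.336023 − (-0.000229)/(0.209560) = 2.337118

2.3360, 2.3371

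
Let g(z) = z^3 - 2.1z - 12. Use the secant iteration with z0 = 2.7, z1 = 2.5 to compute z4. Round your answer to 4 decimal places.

2.5936

g(2.7) = 2.013000, g(2.5) = -1.625000
z2 = 2.500000 − (-1.625000)·(2.500000 − 2.700000) / (-1.625000 − 2.013000) = 2.500000 − (0.325000)/(-3.638000) = 2.589335
g(2.589335) = -0.077007
z3 = 2.589335 − (-0.077007)·(2.589335 − 2.500000) / (-0.077007 − (-1.625000)) = 2.589335 − (-0.006879)/(1.547993) = 2.593779
g(2.593779) = 0.003202
z4 = 2.593779 − 0.003202·(2.593779 − 2.589335) / (0.003202 − (-0.077007)) = 2.593779 − (0.000014)/(0.080209) = 2.593601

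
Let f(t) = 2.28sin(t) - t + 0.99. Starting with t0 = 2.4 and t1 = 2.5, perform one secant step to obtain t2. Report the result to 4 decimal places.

f(2.4) = 0.130056, f(2.5) = -0.145484
t2 = 2.500000 − (-0.145484)·(2.500000 − 2.400000) / (-0.145484 − 0.130056) = 2.500000 − (-0.014548)/(-0.275540) = 2.447201

2.4472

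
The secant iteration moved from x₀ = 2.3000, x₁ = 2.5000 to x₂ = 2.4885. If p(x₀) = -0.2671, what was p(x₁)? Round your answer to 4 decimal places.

The secant line through (2.3000, -0.2671) and (2.5000, p(x₁)) crosses zero at x₂ = 2.4885.
So (2.3000, -0.2671), (2.5000, p(x₁)), (2.4885, 0) are collinear:
p(x₁) = -0.2671 · (2.5000 − 2.4885) / (2.3000 − 2.4885) = -0.2671 · (0.011500)/(-0.188500) = 0.016295

0.0163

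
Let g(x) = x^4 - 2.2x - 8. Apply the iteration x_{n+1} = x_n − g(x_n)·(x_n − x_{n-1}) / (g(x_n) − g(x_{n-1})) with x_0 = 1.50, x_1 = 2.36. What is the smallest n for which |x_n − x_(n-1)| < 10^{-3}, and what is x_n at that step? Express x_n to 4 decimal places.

g(1.50) = -6.237500, g(2.36) = 17.828444
x_2 = 2.360000 − 17.828444·(0.860000)/(24.065944) = 1.722898;  |Δ| = 0.637102
g(1.722898) = -2.979111
x_3 = 1.722898 − (-2.979111)·(-0.637102)/(-20.807555) = 1.814115;  |Δ| = 0.091217
g(1.814115) = -1.160291
x_4 = 1.814115 − (-1.160291)·(0.091217)/(1.818820) = 1.872305;  |Δ| = 0.058190
g(1.872305) = 0.169646
x_5 = 1.872305 − 0.169646·(0.058190)/(1.329937) = 1.864882;  |Δ| = 0.007423
g(1.864882) = -0.007742
x_6 = 1.864882 − (-0.007742)·(-0.007423)/(-0.177388) = 1.865206;  |Δ| = 0.000324
|x_6 − x_5| = 0.000324 < 10^{-3}

n = 6, x_n = 1.8652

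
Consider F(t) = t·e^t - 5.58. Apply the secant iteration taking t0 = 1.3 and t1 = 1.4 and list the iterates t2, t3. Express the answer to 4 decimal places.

F(1.3) = -0.809914, F(1.4) = 0.097280
t2 = 1.400000 − 0.097280·(1.400000 − 1.300000) / (0.097280 − (-0.809914)) = 1.400000 − (0.009728)/(0.907194) = 1.389277
F(1.389277) = -0.006294
t3 = 1.389277 − (-0.006294)·(1.389277 − 1.400000) / (-0.006294 − 0.097280) = 1.389277 − (0.000067)/(-0.103574) = 1.389928

1.3893, 1.3899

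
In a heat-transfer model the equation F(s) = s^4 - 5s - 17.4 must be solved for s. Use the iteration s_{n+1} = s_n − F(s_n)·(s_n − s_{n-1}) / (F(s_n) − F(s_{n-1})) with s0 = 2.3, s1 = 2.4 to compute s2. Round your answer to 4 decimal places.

2.3195

F(2.3) = -0.915900, F(2.4) = 3.777600
s2 = 2.400000 − 3.777600·(2.400000 − 2.300000) / (3.777600 − (-0.915900)) = 2.400000 − (0.377760)/(4.693500) = 2.319514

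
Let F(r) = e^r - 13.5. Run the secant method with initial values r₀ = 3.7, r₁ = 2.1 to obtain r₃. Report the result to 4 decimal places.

2.6706

F(3.7) = 26.947304, F(2.1) = -5.333830
r₂ = 2.100000 − (-5.333830)·(2.100000 − 3.700000) / (-5.333830 − 26.947304) = 2.100000 − (8.534128)/(-32.281134) = 2.364369
F(2.364369) = -2.862676
r₃ = 2.364369 − (-2.862676)·(2.364369 − 2.100000) / (-2.862676 − (-5.333830)) = 2.364369 − (-0.756803)/(2.471154) = 2.670624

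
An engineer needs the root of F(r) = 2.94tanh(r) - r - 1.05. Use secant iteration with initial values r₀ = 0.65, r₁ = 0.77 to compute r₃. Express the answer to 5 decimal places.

0.66980

F(0.65) = -0.0192903, F(0.77) = 0.0819726
r₂ = 0.7700000 − 0.0819726·(0.7700000 − 0.6500000) / (0.0819726 − (-0.0192903)) = 0.7700000 − (0.0098367)/(0.1012629) = 0.6728597
F(0.6728597) = 0.0025023
r₃ = 0.6728597 − 0.0025023·(0.6728597 − 0.7700000) / (0.0025023 − 0.0819726) = 0.6728597 − (-0.0002431)/(-0.0794703) = 0.6698010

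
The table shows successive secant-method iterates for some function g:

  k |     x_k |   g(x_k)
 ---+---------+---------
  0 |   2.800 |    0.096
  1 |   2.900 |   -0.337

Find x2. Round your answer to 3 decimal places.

2.822

x2 = 2.900 − (-0.337)·(2.900 − 2.800) / (-0.337 − 0.096)
   = 2.900 − (-0.03370)/(-0.43300) = 2.82217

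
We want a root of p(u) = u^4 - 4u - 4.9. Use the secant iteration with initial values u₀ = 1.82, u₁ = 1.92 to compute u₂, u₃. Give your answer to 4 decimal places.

1.8745, 1.8767

p(1.82) = -1.208006, p(1.92) = 1.009545
u₂ = 1.920000 − 1.009545·(1.920000 − 1.820000) / (1.009545 − (-1.208006)) = 1.920000 − (0.100954)/(2.217551) = 1.874475
p(1.874475) = -0.052123
u₃ = 1.874475 − (-0.052123)·(1.874475 − 1.920000) / (-0.052123 − 1.009545) = 1.874475 − (0.002373)/(-1.061668) = 1.876710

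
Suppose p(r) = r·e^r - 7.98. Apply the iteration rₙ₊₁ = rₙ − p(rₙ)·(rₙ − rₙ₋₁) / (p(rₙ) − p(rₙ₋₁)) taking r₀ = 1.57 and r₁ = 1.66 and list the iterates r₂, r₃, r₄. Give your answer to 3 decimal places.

1.603, 1.604, 1.604

p(1.57) = -0.43356, p(1.66) = 0.75046
r₂ = 1.66000 − 0.75046·(1.66000 − 1.57000) / (0.75046 − (-0.43356)) = 1.66000 − (0.06754)/(1.18402) = 1.60296
p(1.60296) = -0.01700
r₃ = 1.60296 − (-0.01700)·(1.60296 − 1.66000) / (-0.01700 − 0.75046) = 1.60296 − (0.00097)/(-0.76746) = 1.60422
p(1.60422) = -0.00065
r₄ = 1.60422 − (-0.00065)·(1.60422 − 1.60296) / (-0.00065 − (-0.01700)) = 1.60422 − (0.00000)/(0.01636) = 1.60427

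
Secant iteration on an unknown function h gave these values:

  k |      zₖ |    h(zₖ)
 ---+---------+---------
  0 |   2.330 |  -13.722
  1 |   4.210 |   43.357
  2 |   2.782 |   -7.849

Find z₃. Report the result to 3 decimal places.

3.001

z₃ = 2.782 − (-7.849)·(2.782 − 4.210) / (-7.849 − 43.357)
   = 2.782 − (11.20837)/(-51.20600) = 3.00089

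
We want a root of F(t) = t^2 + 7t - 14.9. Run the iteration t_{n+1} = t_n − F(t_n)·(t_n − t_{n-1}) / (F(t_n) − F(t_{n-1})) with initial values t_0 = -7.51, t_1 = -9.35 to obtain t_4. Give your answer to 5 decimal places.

-8.71060

F(-7.51) = -11.0699000, F(-9.35) = 7.0725000
t_2 = -9.3500000 − 7.0725000·(-9.3500000 − (-7.5100000)) / (7.0725000 − (-11.0699000)) = -9.3500000 − (-13.0134000)/(18.1424000) = -8.6327079
F(-8.6327079) = -0.8053095
t_3 = -8.6327079 − (-0.8053095)·(-8.6327079 − (-9.3500000)) / (-0.8053095 − 7.0725000) = -8.6327079 − (-0.5776421)/(-7.8778095) = -8.7060331
F(-8.7060331) = -0.0472190
t_4 = -8.7060331 − (-0.0472190)·(-8.7060331 − (-8.6327079)) / (-0.0472190 − (-0.8053095)) = -8.7060331 − (0.0034623)/(0.7580905) = -8.7106003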